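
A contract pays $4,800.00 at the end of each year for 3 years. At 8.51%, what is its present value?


Formula: PV = PMT * (1 - (1+r)^(-n)) / r
Discount factor: (1 + 0.0851)^(-3) = 0.782692
Bracket: 1 - 0.782692 = 0.217308
PV = $4,800.00 * 0.217308 / 0.0851 = $12,257.11

$12,257.11


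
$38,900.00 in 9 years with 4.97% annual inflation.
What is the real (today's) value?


Formula: Real value = nominal / (1 + inflation)^years
Price level: (1 + 0.0497)^9 = 1.547344
Real value = $38,900.00 / 1.547344 = $25,139.86

$25,139.86


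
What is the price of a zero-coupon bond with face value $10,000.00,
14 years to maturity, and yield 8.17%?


Formula: Price = FV / (1 + r)^n
Substituting: Price = $10,000.00 / (1 + 0.0817)^14
Discount factor: (1.0817)^14 = 3.002587
Price = $10,000.00 / 3.002587 = $3,330.46

$3,330.46


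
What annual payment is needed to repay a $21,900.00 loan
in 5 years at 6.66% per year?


Formula: PMT = PV * r / (1 - (1+r)^(-n))
Denominator: 1 - (1 + 0.0666)^(-5) = 0.275577
Numerator: $21,900.00 * 0.0666 = 1458.54
PMT = 1458.54 / 0.275577 = $5,292.67

$5,292.67


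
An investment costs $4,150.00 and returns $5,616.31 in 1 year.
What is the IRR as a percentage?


Formula: IRR = C1/C0 - 1
Substituting: IRR = $5,616.31 / $4,150.00 - 1
Ratio: 1.353328 - 1 = 0.353328
IRR = 35.3328%

35.3328%


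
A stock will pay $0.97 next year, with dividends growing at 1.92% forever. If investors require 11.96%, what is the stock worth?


Formula: P = D1 / (r - g)
Spread: r - g = 0.1196 - 0.0192 = 0.1004
Substituting: P = $0.97 / 0.1004
P = $9.66

$9.66


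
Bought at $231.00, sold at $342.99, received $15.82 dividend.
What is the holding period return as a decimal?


Formula: HPR = (P1 - P0 + D) / P0
Gain: $342.99 - $231.00 + $15.82 = $127.81
HPR = $127.81 / $231.00 = 0.5533

0.5533


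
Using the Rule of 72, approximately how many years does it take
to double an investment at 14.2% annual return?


Formula: Years ≈ 72 / r
Substituting: Years ≈ 72 / 14.2
Years ≈ 5.1

5.1 years


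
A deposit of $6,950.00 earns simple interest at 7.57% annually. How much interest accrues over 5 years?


Formula: I = P * r * t
Substituting: I = $6,950.00 * 0.0757 * 5
Step: I = $6,950.00 * 0.3785
I = $2,630.58

$2,630.58


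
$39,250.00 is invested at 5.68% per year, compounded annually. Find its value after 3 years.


Formula: FV = P * (1 + r)^n
Substituting: FV = $39,250.00 * (1 + 0.0568)^3
Growth factor: (1.0568)^3 = 1.180262
FV = $39,250.00 * 1.180262 = $46,325.28

$46,325.28


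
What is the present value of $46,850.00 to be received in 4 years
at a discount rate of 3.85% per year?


Formula: PV = FV / (1 + r)^n
Substituting: PV = $46,850.00 / (1 + 0.0385)^4
Discount factor: (1.0385)^4 = 1.163124
PV = $46,850.00 / 1.163124 = $40,279.46

$40,279.46


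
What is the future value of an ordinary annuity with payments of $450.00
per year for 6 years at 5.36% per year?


Formula: FV = PMT * ((1+r)^n - 1) / r
Growth factor: (1 + 0.0536)^6 = 1.367901
Numerator: 1.367901 - 1 = 0.367901
FV = $450.00 * 0.367901 / 0.0536 = $3,088.72

$3,088.72


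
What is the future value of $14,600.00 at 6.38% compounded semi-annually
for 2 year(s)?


Formula: FV = P * (1 + r/m)^(m*t)
Period rate: r/m = 0.0638 / 2 = 0.0319
Total periods: m*t = 2 * 2 = 4
Growth factor: (1 + 0.0319)^4 = 1.133837
FV = $14,600.00 * 1.133837 = $16,554.01

$16,554.01


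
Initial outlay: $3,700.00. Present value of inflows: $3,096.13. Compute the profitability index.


Formula: PI = PV(cash flows) / initial investment
Substituting: PI = $3,096.13 / $3,700.00
PI = 0.8368

0.8368


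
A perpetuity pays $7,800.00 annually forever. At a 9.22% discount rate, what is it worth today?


Formula: PV = C / r
Substituting: PV = $7,800.00 / 0.0922
PV = $84,598.70

$84,598.70


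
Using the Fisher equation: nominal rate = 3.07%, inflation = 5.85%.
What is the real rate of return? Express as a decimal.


Formula: (1 + r_real) = (1 + r_nom) / (1 + inflation)
Substituting: (1 + r_real) = 1.0307 / 1.0585
(1 + r_real) = 0.973736
r_real = 0.973736 - 1 = -0.026264

-0.026264


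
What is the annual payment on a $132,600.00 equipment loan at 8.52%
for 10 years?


Formula: PMT = PV * r / (1 - (1+r)^(-n))
Denominator: 1 - (1 + 0.0852)^(-10) = 0.558529
Numerator: $132,600.00 * 0.0852 = 11297.52
PMT = 11297.52 / 0.558529 = $20,227.27

$20,227.27


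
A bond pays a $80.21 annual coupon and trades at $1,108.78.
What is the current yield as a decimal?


Formula: Current yield = annual coupon / price
Substituting: CY = $80.21 / $1,108.78
CY = 0.072341

0.072341


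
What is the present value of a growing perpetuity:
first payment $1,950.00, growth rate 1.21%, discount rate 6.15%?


Formula: PV = C / (r - g)
Spread: r - g = 0.0615 - 0.0121 = 0.0494
Substituting: PV = $1,950.00 / 0.0494
PV = $39,473.68

$39,473.68


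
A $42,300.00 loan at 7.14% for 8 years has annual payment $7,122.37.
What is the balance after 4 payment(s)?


Formula: Balance = PV*(1+r)^k - PMT*((1+r)^k - 1)/r
Growth: (1 + 0.0714)^4 = 1.31767
Accumulated factor: ((1+r)^k - 1)/r = 4.449156
Balance = $42,300.00 * 1.31767 - $7,122.37 * 4.449156
Balance = $24,048.90

$24,048.90


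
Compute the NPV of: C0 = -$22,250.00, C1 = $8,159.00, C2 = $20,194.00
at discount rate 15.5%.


Formula: NPV = C0 + C1/(1+r) + C2/(1+r)^2
Discount C1: $8,159.00 / (1 + 0.155) = $7,064.07
Discount C2: $20,194.00 / (1 + 0.155)^2 = $15,137.65
NPV = -$22,250.00 + $7,064.07 + $15,137.65 = -$48.28

-$48.28


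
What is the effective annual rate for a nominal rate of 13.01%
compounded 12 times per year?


Formula: EAR = (1 + r/m)^m - 1
Period rate: r/m = 0.1301 / 12 = 0.010842
Compounding: (1 + 0.010842)^12 = 1.138145
EAR = 1.138145 - 1 = 0.138145

0.138145


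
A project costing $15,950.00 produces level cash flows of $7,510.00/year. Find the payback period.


Formula: Payback = investment / annual cash flow
Substituting: Payback = $15,950.00 / $7,510.00
Payback = 2.1238 years

2.1238 years


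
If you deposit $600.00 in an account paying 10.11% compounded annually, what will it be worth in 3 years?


Formula: FV = P * (1 + r)^n
Substituting: FV = $600.00 * (1 + 0.1011)^3
Growth factor: (1.1011)^3 = 1.334997
FV = $600.00 * 1.334997 = $801.00

$801.00


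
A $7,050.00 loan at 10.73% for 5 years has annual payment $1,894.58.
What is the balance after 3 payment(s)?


Formula: Balance = PV*(1+r)^k - PMT*((1+r)^k - 1)/r
Growth: (1 + 0.1073)^3 = 1.357675
Accumulated factor: ((1+r)^k - 1)/r = 3.333413
Balance = $7,050.00 * 1.357675 - $1,894.58 * 3.333413
Balance = $3,256.19

$3,256.19


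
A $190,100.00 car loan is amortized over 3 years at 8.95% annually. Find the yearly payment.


Formula: PMT = PV * r / (1 - (1+r)^(-n))
Denominator: 1 - (1 + 0.0895)^(-3) = 0.226753
Numerator: $190,100.00 * 0.0895 = 17013.95
PMT = 17013.95 / 0.226753 = $75,033.00

$75,033.00


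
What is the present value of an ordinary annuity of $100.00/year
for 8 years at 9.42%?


Formula: PV = PMT * (1 - (1+r)^(-n)) / r
Discount factor: (1 + 0.0942)^(-8) = 0.486661
Bracket: 1 - 0.486661 = 0.513339
PV = $100.00 * 0.513339 / 0.0942 = $544.95

$544.95


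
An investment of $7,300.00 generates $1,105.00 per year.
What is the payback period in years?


Formula: Payback = investment / annual cash flow
Substituting: Payback = $7,300.00 / $1,105.00
Payback = 6.6063 years

6.6063 years


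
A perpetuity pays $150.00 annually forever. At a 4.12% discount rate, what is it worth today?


Formula: PV = C / r
Substituting: PV = $150.00 / 0.0412
PV = $3,640.78

$3,640.78


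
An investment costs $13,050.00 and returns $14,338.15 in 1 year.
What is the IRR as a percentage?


Formula: IRR = C1/C0 - 1
Substituting: IRR = $14,338.15 / $13,050.00 - 1
Ratio: 1.098709 - 1 = 0.098709
IRR = 9.8709%

9.8709%


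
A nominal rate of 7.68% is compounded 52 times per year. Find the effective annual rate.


Formula: EAR = (1 + r/m)^m - 1
Period rate: r/m = 0.0768 / 52 = 0.001477
Compounding: (1 + 0.001477)^52 = 1.079765
EAR = 1.079765 - 1 = 0.079765

0.079765


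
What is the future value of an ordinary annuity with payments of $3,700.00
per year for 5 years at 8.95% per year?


Formula: FV = PMT * ((1+r)^n - 1) / r
Growth factor: (1 + 0.0895)^5 = 1.535098
Numerator: 1.535098 - 1 = 0.535098
FV = $3,700.00 * 0.535098 / 0.0895 = $22,121.38

$22,121.38


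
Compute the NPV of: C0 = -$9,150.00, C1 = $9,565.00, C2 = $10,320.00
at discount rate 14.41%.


Formula: NPV = C0 + C1/(1+r) + C2/(1+r)^2
Discount C1: $9,565.00 / (1 + 0.1441) = $8,360.28
Discount C2: $10,320.00 / (1 + 0.1441)^2 = $7,884.09
NPV = -$9,150.00 + $8,360.28 + $7,884.09 = $7,094.38

$7,094.38


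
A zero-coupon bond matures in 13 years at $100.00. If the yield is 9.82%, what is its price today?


Formula: Price = FV / (1 + r)^n
Substituting: Price = $100.00 / (1 + 0.0982)^13
Discount factor: (1.0982)^13 = 3.379549
Price = $100.00 / 3.379549 = $29.59

$29.59


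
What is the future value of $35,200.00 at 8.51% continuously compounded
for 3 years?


Formula: FV = P * e^(r*t)
Exponent: r*t = 0.0851 * 3 = 0.2553
e^(0.2553) = 1.290849
FV = $35,200.00 * 1.290849 = $45,437.88

$45,437.88


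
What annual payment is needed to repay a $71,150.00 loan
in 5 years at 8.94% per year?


Formula: PMT = PV * r / (1 - (1+r)^(-n))
Denominator: 1 - (1 + 0.0894)^(-5) = 0.348277
Numerator: $71,150.00 * 0.0894 = 6360.81
PMT = 6360.81 / 0.348277 = $18,263.66

$18,263.66


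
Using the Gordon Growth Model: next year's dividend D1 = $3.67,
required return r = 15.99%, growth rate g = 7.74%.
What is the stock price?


Formula: P = D1 / (r - g)
Spread: r - g = 0.1599 - 0.0774 = 0.0825
Substituting: P = $3.67 / 0.0825
P = $44.48

$44.48


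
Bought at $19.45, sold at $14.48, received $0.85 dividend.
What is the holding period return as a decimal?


Formula: HPR = (P1 - P0 + D) / P0
Gain: $14.48 - $19.45 + $0.85 = -$4.12
HPR = -$4.12 / $19.45 = -0.2118

-0.2118


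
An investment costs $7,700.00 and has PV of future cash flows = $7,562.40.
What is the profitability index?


Formula: PI = PV(cash flows) / initial investment
Substituting: PI = $7,562.40 / $7,700.00
PI = 0.9821

0.9821


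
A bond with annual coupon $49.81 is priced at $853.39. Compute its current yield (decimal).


Formula: Current yield = annual coupon / price
Substituting: CY = $49.81 / $853.39
CY = 0.058367

0.058367


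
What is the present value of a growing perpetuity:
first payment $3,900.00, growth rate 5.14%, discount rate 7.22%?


Formula: PV = C / (r - g)
Spread: r - g = 0.0722 - 0.0514 = 0.0208
Substituting: PV = $3,900.00 / 0.0208
PV = $187,500.00

$187,500.00


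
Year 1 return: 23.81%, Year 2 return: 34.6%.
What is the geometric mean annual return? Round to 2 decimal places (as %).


Formula: Geometric mean = ((1+r1)*(1+r2))^(1/2) - 1
Product: (1 + 0.2381) * (1 + 0.346) = 1.2381 * 1.346 = 1.666483
Square root: 1.666483^0.5 = 1.290923
Geometric mean = 1.290923 - 1 = 0.290923
As percentage: 29.09%

29.09%


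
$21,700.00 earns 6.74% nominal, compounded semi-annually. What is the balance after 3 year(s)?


Formula: FV = P * (1 + r/m)^(m*t)
Period rate: r/m = 0.0674 / 2 = 0.0337
Total periods: m*t = 2 * 3 = 6
Growth factor: (1 + 0.0337)^6 = 1.22002
FV = $21,700.00 * 1.22002 = $26,474.44

$26,474.44


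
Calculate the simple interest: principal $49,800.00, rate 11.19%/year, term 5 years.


Formula: I = P * r * t
Substituting: I = $49,800.00 * 0.1119 * 5
Step: I = $49,800.00 * 0.5595
I = $27,863.10

$27,863.10


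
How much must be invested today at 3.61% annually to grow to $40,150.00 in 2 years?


Formula: PV = FV / (1 + r)^n
Substituting: PV = $40,150.00 / (1 + 0.0361)^2
Discount factor: (1.0361)^2 = 1.073503
PV = $40,150.00 / 1.073503 = $37,400.91

$37,400.91


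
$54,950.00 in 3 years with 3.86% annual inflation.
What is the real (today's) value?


Formula: Real value = nominal / (1 + inflation)^years
Price level: (1 + 0.0386)^3 = 1.120327
Real value = $54,950.00 / 1.120327 = $49,048.16

$49,048.16


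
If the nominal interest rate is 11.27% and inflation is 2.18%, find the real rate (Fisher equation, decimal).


Formula: (1 + r_real) = (1 + r_nom) / (1 + inflation)
Substituting: (1 + r_real) = 1.1127 / 1.0218
(1 + r_real) = 1.088961
r_real = 1.088961 - 1 = 0.088961

0.088961


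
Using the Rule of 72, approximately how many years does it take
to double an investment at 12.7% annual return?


Formula: Years ≈ 72 / r
Substituting: Years ≈ 72 / 12.7
Years ≈ 5.7

5.7 years


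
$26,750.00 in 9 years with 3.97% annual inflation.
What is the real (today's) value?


Formula: Real value = nominal / (1 + inflation)^years
Price level: (1 + 0.0397)^9 = 1.419621
Real value = $26,750.00 / 1.419621 = $18,843.06

$18,843.06


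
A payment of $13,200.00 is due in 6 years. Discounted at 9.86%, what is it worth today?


Formula: PV = FV / (1 + r)^n
Substituting: PV = $13,200.00 / (1 + 0.0986)^6
Discount factor: (1.0986)^6 = 1.758076
PV = $13,200.00 / 1.758076 = $7,508.21

$7,508.21


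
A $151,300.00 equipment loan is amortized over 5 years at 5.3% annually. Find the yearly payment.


Formula: PMT = PV * r / (1 - (1+r)^(-n))
Denominator: 1 - (1 + 0.053)^(-5) = 0.227572
Numerator: $151,300.00 * 0.053 = 8018.9
PMT = 8018.9 / 0.227572 = $35,236.80

$35,236.80


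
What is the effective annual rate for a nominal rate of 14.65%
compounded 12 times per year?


Formula: EAR = (1 + r/m)^m - 1
Period rate: r/m = 0.1465 / 12 = 0.012208
Compounding: (1 + 0.012208)^12 = 1.156748
EAR = 1.156748 - 1 = 0.156748

0.156748


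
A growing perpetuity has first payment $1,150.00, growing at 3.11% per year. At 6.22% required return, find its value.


Formula: PV = C / (r - g)
Spread: r - g = 0.0622 - 0.0311 = 0.0311
Substituting: PV = $1,150.00 / 0.0311
PV = $36,977.49

$36,977.49


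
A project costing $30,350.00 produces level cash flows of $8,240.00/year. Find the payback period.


Formula: Payback = investment / annual cash flow
Substituting: Payback = $30,350.00 / $8,240.00
Payback = 3.6833 years

3.6833 years


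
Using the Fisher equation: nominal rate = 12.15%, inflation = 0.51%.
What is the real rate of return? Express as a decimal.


Formula: (1 + r_real) = (1 + r_nom) / (1 + inflation)
Substituting: (1 + r_real) = 1.1215 / 1.0051
(1 + r_real) = 1.115809
r_real = 1.115809 - 1 = 0.115809

0.115809


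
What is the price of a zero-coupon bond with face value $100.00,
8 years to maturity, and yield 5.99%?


Formula: Price = FV / (1 + r)^n
Substituting: Price = $100.00 / (1 + 0.0599)^8
Discount factor: (1.0599)^8 = 1.592646
Price = $100.00 / 1.592646 = $62.79

$62.79


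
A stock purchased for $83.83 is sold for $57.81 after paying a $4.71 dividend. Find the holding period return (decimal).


Formula: HPR = (P1 - P0 + D) / P0
Gain: $57.81 - $83.83 + $4.71 = -$21.31
HPR = -$21.31 / $83.83 = -0.2542

-0.2542


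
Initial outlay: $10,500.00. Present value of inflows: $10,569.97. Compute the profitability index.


Formula: PI = PV(cash flows) / initial investment
Substituting: PI = $10,569.97 / $10,500.00
PI = 1.0067

1.0067


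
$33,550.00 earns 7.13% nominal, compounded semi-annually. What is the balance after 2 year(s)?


Formula: FV = P * (1 + r/m)^(m*t)
Period rate: r/m = 0.0713 / 2 = 0.03565
Total periods: m*t = 2 * 2 = 4
Growth factor: (1 + 0.03565)^4 = 1.150408
FV = $33,550.00 * 1.150408 = $38,596.20

$38,596.20


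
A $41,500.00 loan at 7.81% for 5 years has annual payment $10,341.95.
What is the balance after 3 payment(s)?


Formula: Balance = PV*(1+r)^k - PMT*((1+r)^k - 1)/r
Growth: (1 + 0.0781)^3 = 1.253075
Accumulated factor: ((1+r)^k - 1)/r = 3.2404
Balance = $41,500.00 * 1.253075 - $10,341.95 * 3.2404
Balance = $18,490.57

$18,490.57


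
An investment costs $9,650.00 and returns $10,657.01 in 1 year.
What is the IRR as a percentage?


Formula: IRR = C1/C0 - 1
Substituting: IRR = $10,657.01 / $9,650.00 - 1
Ratio: 1.104353 - 1 = 0.104353
IRR = 10.4353%

10.4353%


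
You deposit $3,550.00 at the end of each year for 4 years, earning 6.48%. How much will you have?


Formula: FV = PMT * ((1+r)^n - 1) / r
Growth factor: (1 + 0.0648)^4 = 1.2855
Numerator: 1.2855 - 1 = 0.2855
FV = $3,550.00 * 0.2855 / 0.0648 = $15,640.83

$15,640.83


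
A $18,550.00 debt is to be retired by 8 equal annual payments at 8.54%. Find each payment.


Formula: PMT = PV * r / (1 - (1+r)^(-n))
Denominator: 1 - (1 + 0.0854)^(-8) = 0.480864
Numerator: $18,550.00 * 0.0854 = 1584.17
PMT = 1584.17 / 0.480864 = $3,294.43

$3,294.43


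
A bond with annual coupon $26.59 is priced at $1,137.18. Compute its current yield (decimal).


Formula: Current yield = annual coupon / price
Substituting: CY = $26.59 / $1,137.18
CY = 0.023382

0.023382


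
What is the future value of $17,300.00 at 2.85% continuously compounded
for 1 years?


Formula: FV = P * e^(r*t)
Exponent: r*t = 0.0285 * 1 = 0.0285
e^(0.0285) = 1.02891
FV = $17,300.00 * 1.02891 = $17,800.14

$17,800.14


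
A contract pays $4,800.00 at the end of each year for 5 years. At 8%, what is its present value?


Formula: PV = PMT * (1 - (1+r)^(-n)) / r
Discount factor: (1 + 0.08)^(-5) = 0.680583
Bracket: 1 - 0.680583 = 0.319417
PV = $4,800.00 * 0.319417 / 0.08 = $19,165.01

$19,165.01


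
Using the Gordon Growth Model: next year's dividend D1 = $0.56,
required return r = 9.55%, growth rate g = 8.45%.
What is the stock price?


Formula: P = D1 / (r - g)
Spread: r - g = 0.0955 - 0.0845 = 0.011
Substituting: P = $0.56 / 0.011
P = $50.91

$50.91


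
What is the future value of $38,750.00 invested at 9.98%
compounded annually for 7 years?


Formula: FV = P * (1 + r)^n
Substituting: FV = $38,750.00 * (1 + 0.0998)^7
Growth factor: (1.0998)^7 = 1.946238
FV = $38,750.00 * 1.946238 = $75,416.73

$75,416.73


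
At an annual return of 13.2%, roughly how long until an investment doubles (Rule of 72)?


Formula: Years ≈ 72 / r
Substituting: Years ≈ 72 / 13.2
Years ≈ 5.5

5.5 years


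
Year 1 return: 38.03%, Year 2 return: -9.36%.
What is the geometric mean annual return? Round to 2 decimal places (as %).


Formula: Geometric mean = ((1+r1)*(1+r2))^(1/2) - 1
Product: (1 + 0.3803) * (1 + -0.0936) = 1.3803 * 0.9064 = 1.251104
Square root: 1.251104^0.5 = 1.118528
Geometric mean = 1.118528 - 1 = 0.118528
As percentage: 11.85%

11.85%


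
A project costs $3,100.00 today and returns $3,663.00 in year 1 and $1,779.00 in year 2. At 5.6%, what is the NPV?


Formula: NPV = C0 + C1/(1+r) + C2/(1+r)^2
Discount C1: $3,663.00 / (1 + 0.056) = $3,468.75
Discount C2: $1,779.00 / (1 + 0.056)^2 = $1,595.32
NPV = -$3,100.00 + $3,468.75 + $1,595.32 = $1,964.07

$1,964.07


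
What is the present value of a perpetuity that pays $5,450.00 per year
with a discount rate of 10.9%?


Formula: PV = C / r
Substituting: PV = $5,450.00 / 0.109
PV = $50,000.00

$50,000.00


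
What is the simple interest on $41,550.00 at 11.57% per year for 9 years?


Formula: I = P * r * t
Substituting: I = $41,550.00 * 0.1157 * 9
Step: I = $41,550.00 * 1.0413
I = $43,266.02

$43,266.02


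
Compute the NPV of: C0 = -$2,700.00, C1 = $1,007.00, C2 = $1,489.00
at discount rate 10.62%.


Formula: NPV = C0 + C1/(1+r) + C2/(1+r)^2
Discount C1: $1,007.00 / (1 + 0.1062) = $910.32
Discount C2: $1,489.00 / (1 + 0.1062)^2 = $1,216.82
NPV = -$2,700.00 + $910.32 + $1,216.82 = -$572.85

-$572.85


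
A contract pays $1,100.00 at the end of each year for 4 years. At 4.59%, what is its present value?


Formula: PV = PMT * (1 - (1+r)^(-n)) / r
Discount factor: (1 + 0.0459)^(-4) = 0.835679
Bracket: 1 - 0.835679 = 0.164321
PV = $1,100.00 * 0.164321 / 0.0459 = $3,937.98

$3,937.98


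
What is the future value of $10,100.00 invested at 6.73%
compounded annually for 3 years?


Formula: FV = P * (1 + r)^n
Substituting: FV = $10,100.00 * (1 + 0.0673)^3
Growth factor: (1.0673)^3 = 1.215793
FV = $10,100.00 * 1.215793 = $12,279.51

$12,279.51


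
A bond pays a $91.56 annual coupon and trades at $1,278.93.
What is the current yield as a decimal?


Formula: Current yield = annual coupon / price
Substituting: CY = $91.56 / $1,278.93
CY = 0.071591

0.071591


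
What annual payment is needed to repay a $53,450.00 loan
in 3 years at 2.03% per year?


Formula: PMT = PV * r / (1 - (1+r)^(-n))
Denominator: 1 - (1 + 0.0203)^(-3) = 0.058509
Numerator: $53,450.00 * 0.0203 = 1085.035
PMT = 1085.035 / 0.058509 = $18,544.87

$18,544.87


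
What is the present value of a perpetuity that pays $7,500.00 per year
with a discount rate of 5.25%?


Formula: PV = C / r
Substituting: PV = $7,500.00 / 0.0525
PV = $142,857.14

$142,857.14


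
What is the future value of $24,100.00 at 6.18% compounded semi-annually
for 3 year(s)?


Formula: FV = P * (1 + r/m)^(m*t)
Period rate: r/m = 0.0618 / 2 = 0.0309
Total periods: m*t = 2 * 3 = 6
Growth factor: (1 + 0.0309)^6 = 1.200326
FV = $24,100.00 * 1.200326 = $28,927.86

$28,927.86


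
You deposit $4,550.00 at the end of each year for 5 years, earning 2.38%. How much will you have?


Formula: FV = PMT * ((1+r)^n - 1) / r
Growth factor: (1 + 0.0238)^5 = 1.124801
Numerator: 1.124801 - 1 = 0.124801
FV = $4,550.00 * 0.124801 / 0.0238 = $23,858.98

$23,858.98


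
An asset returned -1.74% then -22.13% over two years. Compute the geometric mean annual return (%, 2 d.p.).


Formula: Geometric mean = ((1+r1)*(1+r2))^(1/2) - 1
Product: (1 + -0.0174) * (1 + -0.2213) = 0.9826 * 0.7787 = 0.765151
Square root: 0.765151^0.5 = 0.874729
Geometric mean = 0.874729 - 1 = -0.125271
As percentage: -12.53%

-12.53%


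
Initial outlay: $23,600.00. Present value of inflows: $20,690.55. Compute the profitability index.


Formula: PI = PV(cash flows) / initial investment
Substituting: PI = $20,690.55 / $23,600.00
PI = 0.8767

0.8767


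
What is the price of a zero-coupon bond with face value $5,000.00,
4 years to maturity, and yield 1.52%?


Formula: Price = FV / (1 + r)^n
Substituting: Price = $5,000.00 / (1 + 0.0152)^4
Discount factor: (1.0152)^4 = 1.0622
Price = $5,000.00 / 1.0622 = $4,707.21

$4,707.21


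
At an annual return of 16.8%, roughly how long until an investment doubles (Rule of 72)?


Formula: Years ≈ 72 / r
Substituting: Years ≈ 72 / 16.8
Years ≈ 4.3

4.3 years


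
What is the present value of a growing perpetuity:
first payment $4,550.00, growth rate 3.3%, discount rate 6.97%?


Formula: PV = C / (r - g)
Spread: r - g = 0.0697 - 0.033 = 0.0367
Substituting: PV = $4,550.00 / 0.0367
PV = $123,978.20

$123,978.20


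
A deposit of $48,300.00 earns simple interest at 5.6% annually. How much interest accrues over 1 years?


Formula: I = P * r * t
Substituting: I = $48,300.00 * 0.056 * 1
Step: I = $48,300.00 * 0.056
I = $2,704.80

$2,704.80


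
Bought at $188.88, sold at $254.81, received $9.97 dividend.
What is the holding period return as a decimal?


Formula: HPR = (P1 - P0 + D) / P0
Gain: $254.81 - $188.88 + $9.97 = $75.90
HPR = $75.90 / $188.88 = 0.4018

0.4018


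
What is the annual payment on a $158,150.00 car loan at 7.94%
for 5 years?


Formula: PMT = PV * r / (1 - (1+r)^(-n))
Denominator: 1 - (1 + 0.0794)^(-5) = 0.317523
Numerator: $158,150.00 * 0.0794 = 12557.11
PMT = 12557.11 / 0.317523 = $39,547.07

$39,547.07


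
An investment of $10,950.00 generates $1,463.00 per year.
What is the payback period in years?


Formula: Payback = investment / annual cash flow
Substituting: Payback = $10,950.00 / $1,463.00
Payback = 7.4846 years

7.4846 years


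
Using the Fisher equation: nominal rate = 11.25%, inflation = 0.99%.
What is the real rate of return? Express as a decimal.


Formula: (1 + r_real) = (1 + r_nom) / (1 + inflation)
Substituting: (1 + r_real) = 1.1125 / 1.0099
(1 + r_real) = 1.101594
r_real = 1.101594 - 1 = 0.101594

0.101594


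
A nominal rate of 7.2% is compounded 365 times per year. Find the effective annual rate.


Formula: EAR = (1 + r/m)^m - 1
Period rate: r/m = 0.072 / 365 = 0.000197
Compounding: (1 + 0.000197)^365 = 1.074648
EAR = 1.074648 - 1 = 0.074648

0.074648


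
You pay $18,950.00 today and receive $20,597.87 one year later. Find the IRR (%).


Formula: IRR = C1/C0 - 1
Substituting: IRR = $20,597.87 / $18,950.00 - 1
Ratio: 1.086959 - 1 = 0.086959
IRR = 8.6959%

8.6959%


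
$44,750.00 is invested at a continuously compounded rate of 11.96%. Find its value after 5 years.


Formula: FV = P * e^(r*t)
Exponent: r*t = 0.1196 * 5 = 0.598
e^(0.598) = 1.818478
FV = $44,750.00 * 1.818478 = $81,376.90

$81,376.90


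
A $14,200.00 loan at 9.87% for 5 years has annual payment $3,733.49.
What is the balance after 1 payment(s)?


Formula: Balance = PV*(1+r)^k - PMT*((1+r)^k - 1)/r
Growth: (1 + 0.0987)^1 = 1.0987
Accumulated factor: ((1+r)^k - 1)/r = 1.0
Balance = $14,200.00 * 1.0987 - $3,733.49 * 1.0
Balance = $11,868.05

$11,868.05


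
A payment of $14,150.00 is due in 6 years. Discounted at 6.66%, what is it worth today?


Formula: PV = FV / (1 + r)^n
Substituting: PV = $14,150.00 / (1 + 0.0666)^6
Discount factor: (1.0666)^6 = 1.472345
PV = $14,150.00 / 1.472345 = $9,610.52

$9,610.52


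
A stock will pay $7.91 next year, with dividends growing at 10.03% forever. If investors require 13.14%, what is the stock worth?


Formula: P = D1 / (r - g)
Spread: r - g = 0.1314 - 0.1003 = 0.0311
Substituting: P = $7.91 / 0.0311
P = $254.34

$254.34


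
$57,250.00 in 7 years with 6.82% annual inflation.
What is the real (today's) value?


Formula: Real value = nominal / (1 + inflation)^years
Price level: (1 + 0.0682)^7 = 1.586967
Real value = $57,250.00 / 1.586967 = $36,075.09

$36,075.09


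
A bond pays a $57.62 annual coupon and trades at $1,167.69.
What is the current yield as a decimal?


Formula: Current yield = annual coupon / price
Substituting: CY = $57.62 / $1,167.69
CY = 0.049345

0.049345


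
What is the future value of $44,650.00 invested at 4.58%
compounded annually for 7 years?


Formula: FV = P * (1 + r)^n
Substituting: FV = $44,650.00 * (1 + 0.0458)^7
Growth factor: (1.0458)^7 = 1.368171
FV = $44,650.00 * 1.368171 = $61,088.85

$61,088.85


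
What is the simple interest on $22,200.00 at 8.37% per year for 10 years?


Formula: I = P * r * t
Substituting: I = $22,200.00 * 0.0837 * 10
Step: I = $22,200.00 * 0.837
I = $18,581.40

$18,581.40


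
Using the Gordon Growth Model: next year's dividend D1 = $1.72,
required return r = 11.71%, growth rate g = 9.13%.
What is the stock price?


Formula: P = D1 / (r - g)
Spread: r - g = 0.1171 - 0.0913 = 0.0258
Substituting: P = $1.72 / 0.0258
P = $66.67

$66.67


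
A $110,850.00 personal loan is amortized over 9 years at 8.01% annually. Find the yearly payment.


Formula: PMT = PV * r / (1 - (1+r)^(-n))
Denominator: 1 - (1 + 0.0801)^(-9) = 0.500168
Numerator: $110,850.00 * 0.0801 = 8879.085
PMT = 8879.085 / 0.500168 = $17,752.22

$17,752.22


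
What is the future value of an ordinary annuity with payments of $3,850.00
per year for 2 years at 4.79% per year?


Formula: FV = PMT * ((1+r)^n - 1) / r
Growth factor: (1 + 0.0479)^2 = 1.098094
Numerator: 1.098094 - 1 = 0.098094
FV = $3,850.00 * 0.098094 / 0.0479 = $7,884.42

$7,884.42


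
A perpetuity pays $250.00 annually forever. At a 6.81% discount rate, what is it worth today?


Formula: PV = C / r
Substituting: PV = $250.00 / 0.0681
PV = $3,671.07

$3,671.07


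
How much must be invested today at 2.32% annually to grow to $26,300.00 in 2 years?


Formula: PV = FV / (1 + r)^n
Substituting: PV = $26,300.00 / (1 + 0.0232)^2
Discount factor: (1.0232)^2 = 1.046938
PV = $26,300.00 / 1.046938 = $25,120.87

$25,120.87


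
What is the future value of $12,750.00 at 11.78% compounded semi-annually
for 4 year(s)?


Formula: FV = P * (1 + r/m)^(m*t)
Period rate: r/m = 0.1178 / 2 = 0.0589
Total periods: m*t = 2 * 4 = 8
Growth factor: (1 + 0.0589)^8 = 1.580664
FV = $12,750.00 * 1.580664 = $20,153.47

$20,153.47


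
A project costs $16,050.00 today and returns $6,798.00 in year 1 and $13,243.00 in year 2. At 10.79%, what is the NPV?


Formula: NPV = C0 + C1/(1+r) + C2/(1+r)^2
Discount C1: $6,798.00 / (1 + 0.1079) = $6,135.93
Discount C2: $13,243.00 / (1 + 0.1079)^2 = $10,789.10
NPV = -$16,050.00 + $6,135.93 + $10,789.10 = $875.03

$875.03


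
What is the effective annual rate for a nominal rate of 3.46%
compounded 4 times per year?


Formula: EAR = (1 + r/m)^m - 1
Period rate: r/m = 0.0346 / 4 = 0.00865
Compounding: (1 + 0.00865)^4 = 1.035052
EAR = 1.035052 - 1 = 0.035052

0.035052


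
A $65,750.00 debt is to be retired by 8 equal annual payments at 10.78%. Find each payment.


Formula: PMT = PV * r / (1 - (1+r)^(-n))
Denominator: 1 - (1 + 0.1078)^(-8) = 0.559131
Numerator: $65,750.00 * 0.1078 = 7087.85
PMT = 7087.85 / 0.559131 = $12,676.54

$12,676.54


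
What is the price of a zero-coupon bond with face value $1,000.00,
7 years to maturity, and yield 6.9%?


Formula: Price = FV / (1 + r)^n
Substituting: Price = $1,000.00 / (1 + 0.069)^7
Discount factor: (1.069)^7 = 1.595306
Price = $1,000.00 / 1.595306 = $626.84

$626.84


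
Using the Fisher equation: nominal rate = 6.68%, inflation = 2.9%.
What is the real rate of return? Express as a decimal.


Formula: (1 + r_real) = (1 + r_nom) / (1 + inflation)
Substituting: (1 + r_real) = 1.0668 / 1.029
(1 + r_real) = 1.036735
r_real = 1.036735 - 1 = 0.036735

0.036735


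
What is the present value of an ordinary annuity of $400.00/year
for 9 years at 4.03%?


Formula: PV = PMT * (1 - (1+r)^(-n)) / r
Discount factor: (1 + 0.0403)^(-9) = 0.700765
Bracket: 1 - 0.700765 = 0.299235
PV = $400.00 * 0.299235 / 0.0403 = $2,970.07

$2,970.07


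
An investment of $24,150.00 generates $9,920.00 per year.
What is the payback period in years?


Formula: Payback = investment / annual cash flow
Substituting: Payback = $24,150.00 / $9,920.00
Payback = 2.4345 years

2.4345 years


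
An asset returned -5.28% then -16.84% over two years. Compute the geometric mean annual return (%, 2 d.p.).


Formula: Geometric mean = ((1+r1)*(1+r2))^(1/2) - 1
Product: (1 + -0.0528) * (1 + -0.1684) = 0.9472 * 0.8316 = 0.787692
Square root: 0.787692^0.5 = 0.88752
Geometric mean = 0.88752 - 1 = -0.11248
As percentage: -11.25%

-11.25%


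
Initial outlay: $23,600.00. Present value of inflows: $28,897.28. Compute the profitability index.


Formula: PI = PV(cash flows) / initial investment
Substituting: PI = $28,897.28 / $23,600.00
PI = 1.2245

1.2245


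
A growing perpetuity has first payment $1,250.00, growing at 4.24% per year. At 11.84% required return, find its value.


Formula: PV = C / (r - g)
Spread: r - g = 0.1184 - 0.0424 = 0.076
Substituting: PV = $1,250.00 / 0.076
PV = $16,447.37

$16,447.37


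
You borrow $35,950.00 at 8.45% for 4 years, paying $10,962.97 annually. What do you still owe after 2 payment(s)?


Formula: Balance = PV*(1+r)^k - PMT*((1+r)^k - 1)/r
Growth: (1 + 0.0845)^2 = 1.17614
Accumulated factor: ((1+r)^k - 1)/r = 2.0845
Balance = $35,950.00 * 1.17614 - $10,962.97 * 2.0845
Balance = $19,429.93

$19,429.93


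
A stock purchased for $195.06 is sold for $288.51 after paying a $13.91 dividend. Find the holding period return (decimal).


Formula: HPR = (P1 - P0 + D) / P0
Gain: $288.51 - $195.06 + $13.91 = $107.36
HPR = $107.36 / $195.06 = 0.5504

0.5504


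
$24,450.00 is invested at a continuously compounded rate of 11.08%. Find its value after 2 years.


Formula: FV = P * e^(r*t)
Exponent: r*t = 0.1108 * 2 = 0.2216
e^(0.2216) = 1.248072
FV = $24,450.00 * 1.248072 = $30,515.36

$30,515.36


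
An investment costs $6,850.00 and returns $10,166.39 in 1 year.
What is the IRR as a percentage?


Formula: IRR = C1/C0 - 1
Substituting: IRR = $10,166.39 / $6,850.00 - 1
Ratio: 1.484145 - 1 = 0.484145
IRR = 48.4145%

48.4145%


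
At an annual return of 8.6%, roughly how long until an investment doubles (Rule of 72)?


Formula: Years ≈ 72 / r
Substituting: Years ≈ 72 / 8.6
Years ≈ 8.4

8.4 years


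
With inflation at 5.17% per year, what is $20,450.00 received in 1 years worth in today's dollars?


Formula: Real value = nominal / (1 + inflation)^years
Price level: (1 + 0.0517)^1 = 1.0517
Real value = $20,450.00 / 1.0517 = $19,444.71

$19,444.71


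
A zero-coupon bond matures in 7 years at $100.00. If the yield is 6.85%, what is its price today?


Formula: Price = FV / (1 + r)^n
Substituting: Price = $100.00 / (1 + 0.0685)^7
Discount factor: (1.0685)^7 = 1.59009
Price = $100.00 / 1.59009 = $62.89

$62.89


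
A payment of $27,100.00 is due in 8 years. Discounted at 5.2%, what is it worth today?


Formula: PV = FV / (1 + r)^n
Substituting: PV = $27,100.00 / (1 + 0.052)^8
Discount factor: (1.052)^8 = 1.50012
PV = $27,100.00 / 1.50012 = $18,065.22

$18,065.22


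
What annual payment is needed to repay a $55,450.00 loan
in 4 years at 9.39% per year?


Formula: PMT = PV * r / (1 - (1+r)^(-n))
Denominator: 1 - (1 + 0.0939)^(-4) = 0.301624
Numerator: $55,450.00 * 0.0939 = 5206.755
PMT = 5206.755 / 0.301624 = $17,262.42

$17,262.42


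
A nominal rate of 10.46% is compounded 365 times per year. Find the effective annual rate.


Formula: EAR = (1 + r/m)^m - 1
Period rate: r/m = 0.1046 / 365 = 0.000287
Compounding: (1 + 0.000287)^365 = 1.11025
EAR = 1.11025 - 1 = 0.11025

0.11025


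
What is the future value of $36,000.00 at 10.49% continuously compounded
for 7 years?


Formula: FV = P * e^(r*t)
Exponent: r*t = 0.1049 * 7 = 0.7343
e^(0.7343) = 2.084023
FV = $36,000.00 * 2.084023 = $75,024.82

$75,024.82


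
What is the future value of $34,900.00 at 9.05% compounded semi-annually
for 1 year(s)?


Formula: FV = P * (1 + r/m)^(m*t)
Period rate: r/m = 0.0905 / 2 = 0.04525
Total periods: m*t = 2 * 1 = 2
Growth factor: (1 + 0.04525)^2 = 1.092548
FV = $34,900.00 * 1.092548 = $38,129.91

$38,129.91


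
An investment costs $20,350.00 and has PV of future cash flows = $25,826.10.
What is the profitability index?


Formula: PI = PV(cash flows) / initial investment
Substituting: PI = $25,826.10 / $20,350.00
PI = 1.2691

1.2691


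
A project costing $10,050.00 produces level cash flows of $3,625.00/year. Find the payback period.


Formula: Payback = investment / annual cash flow
Substituting: Payback = $10,050.00 / $3,625.00
Payback = 2.7724 years

2.7724 years


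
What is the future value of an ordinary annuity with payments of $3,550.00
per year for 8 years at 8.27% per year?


Formula: FV = PMT * ((1+r)^n - 1) / r
Growth factor: (1 + 0.0827)^8 = 1.888274
Numerator: 1.888274 - 1 = 0.888274
FV = $3,550.00 * 0.888274 / 0.0827 = $38,130.28

$38,130.28


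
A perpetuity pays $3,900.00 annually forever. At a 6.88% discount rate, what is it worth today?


Formula: PV = C / r
Substituting: PV = $3,900.00 / 0.0688
PV = $56,686.05

$56,686.05


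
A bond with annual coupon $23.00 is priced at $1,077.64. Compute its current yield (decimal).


Formula: Current yield = annual coupon / price
Substituting: CY = $23.00 / $1,077.64
CY = 0.021343

0.021343


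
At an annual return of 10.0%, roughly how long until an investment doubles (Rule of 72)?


Formula: Years ≈ 72 / r
Substituting: Years ≈ 72 / 10.0
Years ≈ 7.2

7.2 years


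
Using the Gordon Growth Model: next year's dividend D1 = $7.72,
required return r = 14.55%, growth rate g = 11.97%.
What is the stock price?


Formula: P = D1 / (r - g)
Spread: r - g = 0.1455 - 0.1197 = 0.0258
Substituting: P = $7.72 / 0.0258
P = $299.22

$299.22


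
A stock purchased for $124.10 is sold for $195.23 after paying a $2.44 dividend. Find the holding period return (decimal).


Formula: HPR = (P1 - P0 + D) / P0
Gain: $195.23 - $124.10 + $2.44 = $73.57
HPR = $73.57 / $124.10 = 0.5928

0.5928


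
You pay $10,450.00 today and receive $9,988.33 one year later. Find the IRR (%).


Formula: IRR = C1/C0 - 1
Substituting: IRR = $9,988.33 / $10,450.00 - 1
Ratio: 0.955821 - 1 = -0.044179
IRR = -4.4179%

-4.4179%


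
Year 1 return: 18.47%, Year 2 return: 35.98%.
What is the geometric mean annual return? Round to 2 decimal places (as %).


Formula: Geometric mean = ((1+r1)*(1+r2))^(1/2) - 1
Product: (1 + 0.1847) * (1 + 0.3598) = 1.1847 * 1.3598 = 1.610955
Square root: 1.610955^0.5 = 1.269234
Geometric mean = 1.269234 - 1 = 0.269234
As percentage: 26.92%

26.92%


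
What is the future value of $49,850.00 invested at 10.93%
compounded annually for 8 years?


Formula: FV = P * (1 + r)^n
Substituting: FV = $49,850.00 * (1 + 0.1093)^8
Growth factor: (1.1093)^8 = 2.292937
FV = $49,850.00 * 2.292937 = $114,302.90

$114,302.90


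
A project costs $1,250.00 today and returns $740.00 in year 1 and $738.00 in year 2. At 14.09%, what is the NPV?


Formula: NPV = C0 + C1/(1+r) + C2/(1+r)^2
Discount C1: $740.00 / (1 + 0.1409) = $648.61
Discount C2: $738.00 / (1 + 0.1409)^2 = $566.97
NPV = -$1,250.00 + $648.61 + $566.97 = -$34.42

-$34.42


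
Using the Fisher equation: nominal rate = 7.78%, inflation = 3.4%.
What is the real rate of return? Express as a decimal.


Formula: (1 + r_real) = (1 + r_nom) / (1 + inflation)
Substituting: (1 + r_real) = 1.0778 / 1.034
(1 + r_real) = 1.04236
r_real = 1.04236 - 1 = 0.04236

0.04236


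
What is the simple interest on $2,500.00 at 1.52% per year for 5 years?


Formula: I = P * r * t
Substituting: I = $2,500.00 * 0.0152 * 5
Step: I = $2,500.00 * 0.076
I = $190.00

$190.00


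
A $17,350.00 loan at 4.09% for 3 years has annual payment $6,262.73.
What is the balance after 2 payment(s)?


Formula: Balance = PV*(1+r)^k - PMT*((1+r)^k - 1)/r
Growth: (1 + 0.0409)^2 = 1.083473
Accumulated factor: ((1+r)^k - 1)/r = 2.0409
Balance = $17,350.00 * 1.083473 - $6,262.73 * 2.0409
Balance = $6,016.65

$6,016.65


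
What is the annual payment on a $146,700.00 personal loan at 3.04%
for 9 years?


Formula: PMT = PV * r / (1 - (1+r)^(-n))
Denominator: 1 - (1 + 0.0304)^(-9) = 0.236257
Numerator: $146,700.00 * 0.0304 = 4459.68
PMT = 4459.68 / 0.236257 = $18,876.41

$18,876.41


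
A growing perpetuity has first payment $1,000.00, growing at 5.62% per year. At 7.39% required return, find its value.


Formula: PV = C / (r - g)
Spread: r - g = 0.0739 - 0.0562 = 0.0177
Substituting: PV = $1,000.00 / 0.0177
PV = $56,497.18

$56,497.18


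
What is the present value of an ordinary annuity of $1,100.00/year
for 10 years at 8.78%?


Formula: PV = PMT * (1 - (1+r)^(-n)) / r
Discount factor: (1 + 0.0878)^(-10) = 0.431032
Bracket: 1 - 0.431032 = 0.568968
PV = $1,100.00 * 0.568968 / 0.0878 = $7,128.30

$7,128.30


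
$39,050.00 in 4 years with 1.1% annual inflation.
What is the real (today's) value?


Formula: Real value = nominal / (1 + inflation)^years
Price level: (1 + 0.011)^4 = 1.044731
Real value = $39,050.00 / 1.044731 = $37,378.03

$37,378.03


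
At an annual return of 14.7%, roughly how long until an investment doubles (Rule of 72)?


Formula: Years ≈ 72 / r
Substituting: Years ≈ 72 / 14.7
Years ≈ 4.9

4.9 years


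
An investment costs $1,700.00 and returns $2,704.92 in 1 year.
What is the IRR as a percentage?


Formula: IRR = C1/C0 - 1
Substituting: IRR = $2,704.92 / $1,700.00 - 1
Ratio: 1.591129 - 1 = 0.591129
IRR = 59.1129%

59.1129%


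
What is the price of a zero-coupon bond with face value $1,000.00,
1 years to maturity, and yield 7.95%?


Formula: Price = FV / (1 + r)^n
Substituting: Price = $1,000.00 / (1 + 0.0795)^1
Discount factor: (1.0795)^1 = 1.0795
Price = $1,000.00 / 1.0795 = $926.35

$926.35


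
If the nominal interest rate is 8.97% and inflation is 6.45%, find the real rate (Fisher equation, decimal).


Formula: (1 + r_real) = (1 + r_nom) / (1 + inflation)
Substituting: (1 + r_real) = 1.0897 / 1.0645
(1 + r_real) = 1.023673
r_real = 1.023673 - 1 = 0.023673

0.023673
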